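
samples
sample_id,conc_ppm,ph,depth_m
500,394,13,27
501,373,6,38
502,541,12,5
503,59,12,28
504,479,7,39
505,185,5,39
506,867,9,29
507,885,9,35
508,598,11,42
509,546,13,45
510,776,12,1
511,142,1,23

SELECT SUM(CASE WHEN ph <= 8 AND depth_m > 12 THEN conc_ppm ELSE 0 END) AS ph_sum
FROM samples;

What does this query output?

1179

sample_id=500: ✗
sample_id=501: ✓ → 373
sample_id=502: ✗
sample_id=503: ✗
sample_id=504: ✓ → 479
sample_id=505: ✓ → 185
sample_id=506: ✗
sample_id=507: ✗
sample_id=508: ✗
sample_id=509: ✗
sample_id=510: ✗
sample_id=511: ✓ → 142
ph_sum = 373 + 479 + 185 + 142 = 1179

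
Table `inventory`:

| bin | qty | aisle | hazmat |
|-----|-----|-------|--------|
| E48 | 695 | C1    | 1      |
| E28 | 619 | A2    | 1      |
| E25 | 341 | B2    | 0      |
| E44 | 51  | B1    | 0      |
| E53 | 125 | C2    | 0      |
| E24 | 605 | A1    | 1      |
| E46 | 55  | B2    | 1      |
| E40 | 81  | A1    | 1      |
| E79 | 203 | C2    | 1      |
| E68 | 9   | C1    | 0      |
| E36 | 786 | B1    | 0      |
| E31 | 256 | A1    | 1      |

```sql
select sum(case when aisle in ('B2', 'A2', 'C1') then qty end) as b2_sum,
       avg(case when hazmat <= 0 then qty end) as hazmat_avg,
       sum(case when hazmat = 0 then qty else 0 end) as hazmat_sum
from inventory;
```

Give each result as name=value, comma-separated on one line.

[b2_sum: aisle in ('B2', 'A2', 'C1')]
bin=E48: ✓ → 695
bin=E28: ✓ → 619
bin=E25: ✓ → 341
bin=E44: ✗
bin=E53: ✗
bin=E24: ✗
bin=E46: ✓ → 55
bin=E40: ✗
bin=E79: ✗
bin=E68: ✓ → 9
bin=E36: ✗
bin=E31: ✗
b2_sum = 695 + 619 + 341 + 55 + 9 = 1719
—
[hazmat_avg: hazmat <= 0]
bin=E48: ✗
bin=E28: ✗
bin=E25: ✓ → 341
bin=E44: ✓ → 51
bin=E53: ✓ → 125
bin=E24: ✗
bin=E46: ✗
bin=E40: ✗
bin=E79: ✗
bin=E68: ✓ → 9
bin=E36: ✓ → 786
bin=E31: ✗
hazmat_avg = (341 + 51 + 125 + 9 + 786) / 5 = 262.4
—
[hazmat_sum: hazmat = 0]
bin=E48: ✗
bin=E28: ✗
bin=E25: ✓ → 341
bin=E44: ✓ → 51
bin=E53: ✓ → 125
bin=E24: ✗
bin=E46: ✗
bin=E40: ✗
bin=E79: ✗
bin=E68: ✓ → 9
bin=E36: ✓ → 786
bin=E31: ✗
hazmat_sum = 341 + 51 + 125 + 9 + 786 = 1312

b2_sum=1719, hazmat_avg=262.4, hazmat_sum=1312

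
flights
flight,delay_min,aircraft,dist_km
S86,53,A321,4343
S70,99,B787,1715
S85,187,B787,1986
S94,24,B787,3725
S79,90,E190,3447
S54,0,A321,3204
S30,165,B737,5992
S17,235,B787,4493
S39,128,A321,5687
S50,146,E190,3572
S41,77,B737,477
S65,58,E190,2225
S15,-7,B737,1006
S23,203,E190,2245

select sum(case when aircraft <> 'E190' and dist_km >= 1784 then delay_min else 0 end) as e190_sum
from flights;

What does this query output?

792

flight=S86: ✓ → 53
flight=S70: ✗
flight=S85: ✓ → 187
flight=S94: ✓ → 24
flight=S79: ✗
flight=S54: ✓ → 0
flight=S30: ✓ → 165
flight=S17: ✓ → 235
flight=S39: ✓ → 128
flight=S50: ✗
flight=S41: ✗
flight=S65: ✗
flight=S15: ✗
flight=S23: ✗
e190_sum = 53 + 187 + 24 + 165 + 235 + 128 = 792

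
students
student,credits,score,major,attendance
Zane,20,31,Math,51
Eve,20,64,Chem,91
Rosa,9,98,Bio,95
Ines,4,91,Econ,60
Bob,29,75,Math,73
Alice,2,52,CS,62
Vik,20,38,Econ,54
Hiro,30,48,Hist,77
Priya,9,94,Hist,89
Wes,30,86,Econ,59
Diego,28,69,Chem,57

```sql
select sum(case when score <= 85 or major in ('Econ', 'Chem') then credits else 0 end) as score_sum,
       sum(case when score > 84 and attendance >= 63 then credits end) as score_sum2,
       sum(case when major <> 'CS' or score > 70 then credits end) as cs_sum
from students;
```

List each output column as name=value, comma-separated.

[score_sum: score <= 85 or major in ('Econ', 'Chem')]
student=Zane: ✓ → 20
student=Eve: ✓ → 20
student=Rosa: ✗
student=Ines: ✓ → 4
student=Bob: ✓ → 29
student=Alice: ✓ → 2
student=Vik: ✓ → 20
student=Hiro: ✓ → 30
student=Priya: ✗
student=Wes: ✓ → 30
student=Diego: ✓ → 28
score_sum = 20 + 20 + 4 + 29 + 2 + 20 + 30 + 30 + 28 = 183
—
[score_sum2: score > 84 and attendance >= 63]
student=Zane: ✗
student=Eve: ✗
student=Rosa: ✓ → 9
student=Ines: ✗
student=Bob: ✗
student=Alice: ✗
student=Vik: ✗
student=Hiro: ✗
student=Priya: ✓ → 9
student=Wes: ✗
student=Diego: ✗
score_sum2 = 9 + 9 = 18
—
[cs_sum: major <> 'CS' or score > 70]
student=Zane: ✓ → 20
student=Eve: ✓ → 20
student=Rosa: ✓ → 9
student=Ines: ✓ → 4
student=Bob: ✓ → 29
student=Alice: ✗
student=Vik: ✓ → 20
student=Hiro: ✓ → 30
student=Priya: ✓ → 9
student=Wes: ✓ → 30
student=Diego: ✓ → 28
cs_sum = 20 + 20 + 9 + 4 + 29 + 20 + 30 + 9 + 30 + 28 = 199

score_sum=183, score_sum2=18, cs_sum=199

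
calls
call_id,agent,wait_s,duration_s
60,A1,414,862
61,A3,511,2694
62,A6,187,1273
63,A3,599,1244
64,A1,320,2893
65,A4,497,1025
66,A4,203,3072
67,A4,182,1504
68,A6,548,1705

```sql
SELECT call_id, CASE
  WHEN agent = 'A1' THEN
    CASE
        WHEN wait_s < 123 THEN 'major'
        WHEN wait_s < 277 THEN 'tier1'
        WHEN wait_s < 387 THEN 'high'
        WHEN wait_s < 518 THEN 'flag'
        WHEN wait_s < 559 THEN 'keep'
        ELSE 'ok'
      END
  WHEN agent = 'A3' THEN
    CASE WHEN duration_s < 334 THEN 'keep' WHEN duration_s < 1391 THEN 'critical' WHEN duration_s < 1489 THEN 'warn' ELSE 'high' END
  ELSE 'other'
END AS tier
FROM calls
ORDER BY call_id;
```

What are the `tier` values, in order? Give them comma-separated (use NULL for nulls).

call_id=60: agent='A1' → inner[wait_s < 518] → flag
call_id=61: agent='A3' → inner[ELSE] → high
call_id=62: agent='A6' → outer ELSE → other
call_id=63: agent='A3' → inner[duration_s < 1391] → critical
call_id=64: agent='A1' → inner[wait_s < 387] → high
call_id=65: agent='A4' → outer ELSE → other
call_id=66: agent='A4' → outer ELSE → other
call_id=67: agent='A4' → outer ELSE → other
call_id=68: agent='A6' → outer ELSE → other

flag, high, other, critical, high, other, other, other, other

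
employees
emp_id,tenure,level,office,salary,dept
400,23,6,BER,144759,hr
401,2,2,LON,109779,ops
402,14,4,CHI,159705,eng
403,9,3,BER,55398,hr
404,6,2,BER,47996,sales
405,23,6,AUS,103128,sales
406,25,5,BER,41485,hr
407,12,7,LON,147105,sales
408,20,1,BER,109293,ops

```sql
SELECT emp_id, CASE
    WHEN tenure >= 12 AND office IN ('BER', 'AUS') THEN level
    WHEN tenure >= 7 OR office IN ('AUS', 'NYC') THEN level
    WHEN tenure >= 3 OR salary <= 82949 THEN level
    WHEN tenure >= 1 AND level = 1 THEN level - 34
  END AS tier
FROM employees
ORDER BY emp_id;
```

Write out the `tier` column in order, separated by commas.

6, NULL, 4, 3, 2, 6, 5, 7, 1

emp_id=400: tenure >= 12 AND office IN ('BER', 'AUS') → 6
emp_id=401: (no match → NULL) → NULL
emp_id=402: tenure >= 7 OR office IN ('AUS', 'NYC') → 4
emp_id=403: tenure >= 7 OR office IN ('AUS', 'NYC') → 3
emp_id=404: tenure >= 3 OR salary <= 82949 → 2
emp_id=405: tenure >= 12 AND office IN ('BER', 'AUS') → 6
emp_id=406: tenure >= 12 AND office IN ('BER', 'AUS') → 5
emp_id=407: tenure >= 7 OR office IN ('AUS', 'NYC') → 7
emp_id=408: tenure >= 12 AND office IN ('BER', 'AUS') → 1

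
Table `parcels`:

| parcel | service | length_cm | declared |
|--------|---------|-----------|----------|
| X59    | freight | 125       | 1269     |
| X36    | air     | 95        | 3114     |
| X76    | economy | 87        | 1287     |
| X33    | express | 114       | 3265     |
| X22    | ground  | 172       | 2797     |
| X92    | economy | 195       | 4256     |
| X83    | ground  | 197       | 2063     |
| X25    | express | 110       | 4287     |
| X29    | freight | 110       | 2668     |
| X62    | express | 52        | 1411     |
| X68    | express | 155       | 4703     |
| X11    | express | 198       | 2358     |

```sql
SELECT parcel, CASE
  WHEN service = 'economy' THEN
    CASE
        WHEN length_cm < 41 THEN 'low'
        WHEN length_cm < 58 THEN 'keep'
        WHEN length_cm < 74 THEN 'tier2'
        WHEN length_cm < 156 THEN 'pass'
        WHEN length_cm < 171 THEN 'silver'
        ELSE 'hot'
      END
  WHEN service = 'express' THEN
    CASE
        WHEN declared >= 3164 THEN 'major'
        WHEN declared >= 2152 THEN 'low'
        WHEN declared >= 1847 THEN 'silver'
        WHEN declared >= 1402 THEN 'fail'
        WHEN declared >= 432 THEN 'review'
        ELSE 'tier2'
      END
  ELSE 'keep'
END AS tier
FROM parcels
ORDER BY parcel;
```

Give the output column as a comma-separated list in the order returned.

parcel=X11: service='express' → inner[declared >= 2152] → low
parcel=X22: service='ground' → outer ELSE → keep
parcel=X25: service='express' → inner[declared >= 3164] → major
parcel=X29: service='freight' → outer ELSE → keep
parcel=X33: service='express' → inner[declared >= 3164] → major
parcel=X36: service='air' → outer ELSE → keep
parcel=X59: service='freight' → outer ELSE → keep
parcel=X62: service='express' → inner[declared >= 1402] → fail
parcel=X68: service='express' → inner[declared >= 3164] → major
parcel=X76: service='economy' → inner[length_cm < 156] → pass
parcel=X83: service='ground' → outer ELSE → keep
parcel=X92: service='economy' → inner[ELSE] → hot

low, keep, major, keep, major, keep, keep, fail, major, pass, keep, hot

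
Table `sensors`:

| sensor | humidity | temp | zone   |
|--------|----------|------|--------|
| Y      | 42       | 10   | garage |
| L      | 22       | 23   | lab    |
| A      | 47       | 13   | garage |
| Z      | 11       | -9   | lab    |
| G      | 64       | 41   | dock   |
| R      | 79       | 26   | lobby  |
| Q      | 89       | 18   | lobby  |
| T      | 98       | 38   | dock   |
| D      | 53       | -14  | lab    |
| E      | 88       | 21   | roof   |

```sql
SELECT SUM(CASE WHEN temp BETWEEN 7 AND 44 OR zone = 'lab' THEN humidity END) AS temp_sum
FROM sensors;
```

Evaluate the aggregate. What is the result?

593

sensor=Y: ✓ → 42
sensor=L: ✓ → 22
sensor=A: ✓ → 47
sensor=Z: ✓ → 11
sensor=G: ✓ → 64
sensor=R: ✓ → 79
sensor=Q: ✓ → 89
sensor=T: ✓ → 98
sensor=D: ✓ → 53
sensor=E: ✓ → 88
temp_sum = 42 + 22 + 47 + 11 + 64 + 79 + 89 + 98 + 53 + 88 = 593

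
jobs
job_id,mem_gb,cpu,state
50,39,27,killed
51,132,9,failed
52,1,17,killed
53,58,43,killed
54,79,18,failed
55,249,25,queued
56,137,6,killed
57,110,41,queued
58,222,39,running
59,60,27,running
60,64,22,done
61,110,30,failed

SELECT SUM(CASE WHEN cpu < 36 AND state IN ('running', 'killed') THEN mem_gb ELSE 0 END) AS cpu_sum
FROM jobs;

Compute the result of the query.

job_id=50: ✓ → 39
job_id=51: ✗
job_id=52: ✓ → 1
job_id=53: ✗
job_id=54: ✗
job_id=55: ✗
job_id=56: ✓ → 137
job_id=57: ✗
job_id=58: ✗
job_id=59: ✓ → 60
job_id=60: ✗
job_id=61: ✗
cpu_sum = 39 + 1 + 137 + 60 = 237

237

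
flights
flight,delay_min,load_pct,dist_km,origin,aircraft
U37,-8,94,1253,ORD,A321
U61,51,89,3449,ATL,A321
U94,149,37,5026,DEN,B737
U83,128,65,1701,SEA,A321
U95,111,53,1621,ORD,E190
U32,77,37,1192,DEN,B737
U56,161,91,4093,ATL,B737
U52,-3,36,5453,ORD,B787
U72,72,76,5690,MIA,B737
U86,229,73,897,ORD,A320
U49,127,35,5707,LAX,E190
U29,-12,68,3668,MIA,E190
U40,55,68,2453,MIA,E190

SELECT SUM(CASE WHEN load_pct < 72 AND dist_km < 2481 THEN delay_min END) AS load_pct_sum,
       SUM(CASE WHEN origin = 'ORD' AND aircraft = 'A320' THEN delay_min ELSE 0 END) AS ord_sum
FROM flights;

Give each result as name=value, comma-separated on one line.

load_pct_sum=371, ord_sum=229

[load_pct_sum: load_pct < 72 AND dist_km < 2481]
flight=U37: ✗
flight=U61: ✗
flight=U94: ✗
flight=U83: ✓ → 128
flight=U95: ✓ → 111
flight=U32: ✓ → 77
flight=U56: ✗
flight=U52: ✗
flight=U72: ✗
flight=U86: ✗
flight=U49: ✗
flight=U29: ✗
flight=U40: ✓ → 55
load_pct_sum = 128 + 111 + 77 + 55 = 371
—
[ord_sum: origin = 'ORD' AND aircraft = 'A320']
flight=U37: ✗
flight=U61: ✗
flight=U94: ✗
flight=U83: ✗
flight=U95: ✗
flight=U32: ✗
flight=U56: ✗
flight=U52: ✗
flight=U72: ✗
flight=U86: ✓ → 229
flight=U49: ✗
flight=U29: ✗
flight=U40: ✗
ord_sum = 229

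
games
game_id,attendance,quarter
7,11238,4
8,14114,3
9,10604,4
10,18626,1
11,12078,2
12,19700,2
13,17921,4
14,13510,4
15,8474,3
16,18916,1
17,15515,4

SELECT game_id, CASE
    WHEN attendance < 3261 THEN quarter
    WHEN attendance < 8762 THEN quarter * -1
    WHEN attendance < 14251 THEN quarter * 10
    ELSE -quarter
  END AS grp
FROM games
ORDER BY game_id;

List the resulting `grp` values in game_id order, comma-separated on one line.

40, 30, 40, -1, 20, -2, -4, 40, -3, -1, -4

game_id=7: attendance < 14251 → 40
game_id=8: attendance < 14251 → 30
game_id=9: attendance < 14251 → 40
game_id=10: ELSE → -1
game_id=11: attendance < 14251 → 20
game_id=12: ELSE → -2
game_id=13: ELSE → -4
game_id=14: attendance < 14251 → 40
game_id=15: attendance < 8762 → -3
game_id=16: ELSE → -1
game_id=17: ELSE → -4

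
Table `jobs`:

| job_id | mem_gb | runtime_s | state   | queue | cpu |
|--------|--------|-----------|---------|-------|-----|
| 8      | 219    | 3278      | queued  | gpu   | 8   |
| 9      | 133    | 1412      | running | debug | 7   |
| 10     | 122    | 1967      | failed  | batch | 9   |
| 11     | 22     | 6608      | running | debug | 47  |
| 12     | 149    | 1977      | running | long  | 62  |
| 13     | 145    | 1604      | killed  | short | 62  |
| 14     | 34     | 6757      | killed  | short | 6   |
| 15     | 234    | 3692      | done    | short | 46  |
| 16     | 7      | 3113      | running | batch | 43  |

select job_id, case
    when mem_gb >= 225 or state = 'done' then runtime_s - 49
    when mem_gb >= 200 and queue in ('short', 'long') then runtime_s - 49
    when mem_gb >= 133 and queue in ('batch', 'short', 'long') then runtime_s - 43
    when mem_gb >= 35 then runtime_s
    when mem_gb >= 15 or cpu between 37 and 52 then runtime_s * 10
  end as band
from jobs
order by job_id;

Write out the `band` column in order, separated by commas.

3278, 1412, 1967, 66080, 1934, 1561, 67570, 3643, 31130

job_id=8: mem_gb >= 35 → 3278
job_id=9: mem_gb >= 35 → 1412
job_id=10: mem_gb >= 35 → 1967
job_id=11: mem_gb >= 15 or cpu between 37 and 52 → 66080
job_id=12: mem_gb >= 133 and queue in ('batch', 'short', 'long') → 1934
job_id=13: mem_gb >= 133 and queue in ('batch', 'short', 'long') → 1561
job_id=14: mem_gb >= 15 or cpu between 37 and 52 → 67570
job_id=15: mem_gb >= 225 or state = 'done' → 3643
job_id=16: mem_gb >= 15 or cpu between 37 and 52 → 31130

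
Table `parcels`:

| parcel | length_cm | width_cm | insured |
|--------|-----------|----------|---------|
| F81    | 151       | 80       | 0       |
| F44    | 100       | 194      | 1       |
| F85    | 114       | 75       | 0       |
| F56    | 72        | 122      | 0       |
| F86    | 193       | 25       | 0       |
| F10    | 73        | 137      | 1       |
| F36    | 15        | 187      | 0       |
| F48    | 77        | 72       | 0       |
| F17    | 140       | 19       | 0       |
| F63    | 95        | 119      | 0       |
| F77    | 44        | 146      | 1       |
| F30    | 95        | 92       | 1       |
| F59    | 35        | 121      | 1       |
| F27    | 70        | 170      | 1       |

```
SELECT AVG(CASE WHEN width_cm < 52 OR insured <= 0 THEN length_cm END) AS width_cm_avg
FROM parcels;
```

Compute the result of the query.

107.125

parcel=F81: ✓ → 151
parcel=F44: ✗
parcel=F85: ✓ → 114
parcel=F56: ✓ → 72
parcel=F86: ✓ → 193
parcel=F10: ✗
parcel=F36: ✓ → 15
parcel=F48: ✓ → 77
parcel=F17: ✓ → 140
parcel=F63: ✓ → 95
parcel=F77: ✗
parcel=F30: ✗
parcel=F59: ✗
parcel=F27: ✗
width_cm_avg = (151 + 114 + 72 + 193 + 15 + 77 + 140 + 95) / 8 = 107.125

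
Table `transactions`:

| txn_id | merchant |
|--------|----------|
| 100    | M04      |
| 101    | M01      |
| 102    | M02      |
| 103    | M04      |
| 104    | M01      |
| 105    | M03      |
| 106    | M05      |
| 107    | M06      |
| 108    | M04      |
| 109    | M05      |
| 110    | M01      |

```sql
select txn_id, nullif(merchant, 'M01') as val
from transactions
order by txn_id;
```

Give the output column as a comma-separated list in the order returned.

txn_id=100: merchant=M04 vs M01: differ → M04
txn_id=101: merchant=M01 vs M01: equal → NULL
txn_id=102: merchant=M02 vs M01: differ → M02
txn_id=103: merchant=M04 vs M01: differ → M04
txn_id=104: merchant=M01 vs M01: equal → NULL
txn_id=105: merchant=M03 vs M01: differ → M03
txn_id=106: merchant=M05 vs M01: differ → M05
txn_id=107: merchant=M06 vs M01: differ → M06
txn_id=108: merchant=M04 vs M01: differ → M04
txn_id=109: merchant=M05 vs M01: differ → M05
txn_id=110: merchant=M01 vs M01: equal → NULL

M04, NULL, M02, M04, NULL, M03, M05, M06, M04, M05, NULL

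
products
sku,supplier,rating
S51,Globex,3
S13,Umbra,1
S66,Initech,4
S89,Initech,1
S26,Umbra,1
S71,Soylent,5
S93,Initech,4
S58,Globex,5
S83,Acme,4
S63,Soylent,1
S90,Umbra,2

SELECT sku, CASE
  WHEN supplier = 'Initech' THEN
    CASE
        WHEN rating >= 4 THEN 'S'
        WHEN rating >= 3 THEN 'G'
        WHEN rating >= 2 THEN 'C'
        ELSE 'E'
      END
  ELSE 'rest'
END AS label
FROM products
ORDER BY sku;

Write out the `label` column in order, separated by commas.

rest, rest, rest, rest, rest, S, rest, rest, E, rest, S

sku=S13: supplier='Umbra' → outer ELSE → rest
sku=S26: supplier='Umbra' → outer ELSE → rest
sku=S51: supplier='Globex' → outer ELSE → rest
sku=S58: supplier='Globex' → outer ELSE → rest
sku=S63: supplier='Soylent' → outer ELSE → rest
sku=S66: supplier='Initech' → inner[rating >= 4] → S
sku=S71: supplier='Soylent' → outer ELSE → rest
sku=S83: supplier='Acme' → outer ELSE → rest
sku=S89: supplier='Initech' → inner[ELSE] → E
sku=S90: supplier='Umbra' → outer ELSE → rest
sku=S93: supplier='Initech' → inner[rating >= 4] → S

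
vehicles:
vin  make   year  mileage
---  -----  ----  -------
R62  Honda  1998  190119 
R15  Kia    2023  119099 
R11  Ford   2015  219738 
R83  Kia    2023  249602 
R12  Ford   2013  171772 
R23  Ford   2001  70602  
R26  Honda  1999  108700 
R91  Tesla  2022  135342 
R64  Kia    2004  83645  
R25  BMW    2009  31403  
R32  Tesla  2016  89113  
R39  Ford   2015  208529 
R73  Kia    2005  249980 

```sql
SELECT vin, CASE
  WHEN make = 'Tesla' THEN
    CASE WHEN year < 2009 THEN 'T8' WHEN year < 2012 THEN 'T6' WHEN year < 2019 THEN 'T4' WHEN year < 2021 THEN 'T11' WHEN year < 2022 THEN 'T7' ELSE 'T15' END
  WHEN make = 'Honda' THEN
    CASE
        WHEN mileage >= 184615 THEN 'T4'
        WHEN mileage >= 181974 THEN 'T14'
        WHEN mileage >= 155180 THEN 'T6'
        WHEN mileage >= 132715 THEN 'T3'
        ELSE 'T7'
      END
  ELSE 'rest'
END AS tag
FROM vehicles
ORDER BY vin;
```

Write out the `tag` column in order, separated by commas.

vin=R11: make='Ford' → outer ELSE → rest
vin=R12: make='Ford' → outer ELSE → rest
vin=R15: make='Kia' → outer ELSE → rest
vin=R23: make='Ford' → outer ELSE → rest
vin=R25: make='BMW' → outer ELSE → rest
vin=R26: make='Honda' → inner[ELSE] → T7
vin=R32: make='Tesla' → inner[year < 2019] → T4
vin=R39: make='Ford' → outer ELSE → rest
vin=R62: make='Honda' → inner[mileage >= 184615] → T4
vin=R64: make='Kia' → outer ELSE → rest
vin=R73: make='Kia' → outer ELSE → rest
vin=R83: make='Kia' → outer ELSE → rest
vin=R91: make='Tesla' → inner[ELSE] → T15

rest, rest, rest, rest, rest, T7, T4, rest, T4, rest, rest, rest, T15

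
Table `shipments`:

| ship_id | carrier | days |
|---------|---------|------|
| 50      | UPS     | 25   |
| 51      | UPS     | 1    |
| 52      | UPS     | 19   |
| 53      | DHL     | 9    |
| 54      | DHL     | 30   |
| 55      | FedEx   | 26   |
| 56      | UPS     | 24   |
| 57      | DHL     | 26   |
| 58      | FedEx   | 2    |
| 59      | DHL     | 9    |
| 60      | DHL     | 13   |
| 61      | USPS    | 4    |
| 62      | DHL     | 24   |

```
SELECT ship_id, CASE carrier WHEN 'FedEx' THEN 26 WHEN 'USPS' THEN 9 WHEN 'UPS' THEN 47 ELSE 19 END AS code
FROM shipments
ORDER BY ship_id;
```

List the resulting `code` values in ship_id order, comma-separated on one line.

ship_id=50: carrier='UPS' → 47
ship_id=51: carrier='UPS' → 47
ship_id=52: carrier='UPS' → 47
ship_id=53: ELSE → 19
ship_id=54: ELSE → 19
ship_id=55: carrier='FedEx' → 26
ship_id=56: carrier='UPS' → 47
ship_id=57: ELSE → 19
ship_id=58: carrier='FedEx' → 26
ship_id=59: ELSE → 19
ship_id=60: ELSE → 19
ship_id=61: carrier='USPS' → 9
ship_id=62: ELSE → 19

47, 47, 47, 19, 19, 26, 47, 19, 26, 19, 19, 9, 19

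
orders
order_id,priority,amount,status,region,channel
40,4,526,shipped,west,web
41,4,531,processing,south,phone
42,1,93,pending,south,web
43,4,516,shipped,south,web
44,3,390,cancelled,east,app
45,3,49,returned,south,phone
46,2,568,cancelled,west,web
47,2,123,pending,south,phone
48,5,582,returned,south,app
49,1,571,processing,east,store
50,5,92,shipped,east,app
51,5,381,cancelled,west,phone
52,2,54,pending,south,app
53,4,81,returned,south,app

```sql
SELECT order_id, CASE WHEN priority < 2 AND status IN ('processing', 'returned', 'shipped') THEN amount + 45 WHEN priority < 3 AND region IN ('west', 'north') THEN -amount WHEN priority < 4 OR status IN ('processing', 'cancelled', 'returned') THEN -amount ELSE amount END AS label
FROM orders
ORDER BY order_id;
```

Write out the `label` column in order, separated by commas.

526, -531, -93, 516, -390, -49, -568, -123, -582, 616, 92, -381, -54, -81

order_id=40: ELSE → 526
order_id=41: priority < 4 OR status IN ('processing', 'cancelled', 'returned') → -531
order_id=42: priority < 4 OR status IN ('processing', 'cancelled', 'returned') → -93
order_id=43: ELSE → 516
order_id=44: priority < 4 OR status IN ('processing', 'cancelled', 'returned') → -390
order_id=45: priority < 4 OR status IN ('processing', 'cancelled', 'returned') → -49
order_id=46: priority < 3 AND region IN ('west', 'north') → -568
order_id=47: priority < 4 OR status IN ('processing', 'cancelled', 'returned') → -123
order_id=48: priority < 4 OR status IN ('processing', 'cancelled', 'returned') → -582
order_id=49: priority < 2 AND status IN ('processing', 'returned', 'shipped') → 616
order_id=50: ELSE → 92
order_id=51: priority < 4 OR status IN ('processing', 'cancelled', 'returned') → -381
order_id=52: priority < 4 OR status IN ('processing', 'cancelled', 'returned') → -54
order_id=53: priority < 4 OR status IN ('processing', 'cancelled', 'returned') → -81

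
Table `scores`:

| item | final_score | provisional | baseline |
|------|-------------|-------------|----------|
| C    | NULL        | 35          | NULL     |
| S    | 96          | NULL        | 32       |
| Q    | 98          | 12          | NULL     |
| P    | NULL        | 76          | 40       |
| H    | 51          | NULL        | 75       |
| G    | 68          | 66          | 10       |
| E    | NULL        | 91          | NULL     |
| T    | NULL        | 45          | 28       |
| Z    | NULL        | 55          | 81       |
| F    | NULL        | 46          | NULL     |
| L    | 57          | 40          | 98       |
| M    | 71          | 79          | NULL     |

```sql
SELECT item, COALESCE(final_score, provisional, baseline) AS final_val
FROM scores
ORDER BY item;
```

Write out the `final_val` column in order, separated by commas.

35, 91, 46, 68, 51, 57, 71, 76, 98, 96, 45, 55

item=C: final_score=NULL, provisional=35 → 35
item=E: final_score=NULL, provisional=91 → 91
item=F: final_score=NULL, provisional=46 → 46
item=G: final_score=68 → 68
item=H: final_score=51 → 51
item=L: final_score=57 → 57
item=M: final_score=71 → 71
item=P: final_score=NULL, provisional=76 → 76
item=Q: final_score=98 → 98
item=S: final_score=96 → 96
item=T: final_score=NULL, provisional=45 → 45
item=Z: final_score=NULL, provisional=55 → 55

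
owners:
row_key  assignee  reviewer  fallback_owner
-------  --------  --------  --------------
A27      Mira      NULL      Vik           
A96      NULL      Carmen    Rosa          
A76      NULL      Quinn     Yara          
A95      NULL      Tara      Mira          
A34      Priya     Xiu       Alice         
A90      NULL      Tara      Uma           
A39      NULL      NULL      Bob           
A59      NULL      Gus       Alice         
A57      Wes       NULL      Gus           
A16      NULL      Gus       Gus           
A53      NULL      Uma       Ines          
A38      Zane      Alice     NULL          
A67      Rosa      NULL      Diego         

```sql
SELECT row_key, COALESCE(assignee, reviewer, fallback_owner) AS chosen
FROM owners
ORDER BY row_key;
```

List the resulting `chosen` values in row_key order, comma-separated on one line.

row_key=A16: assignee=NULL, reviewer=Gus → Gus
row_key=A27: assignee=Mira → Mira
row_key=A34: assignee=Priya → Priya
row_key=A38: assignee=Zane → Zane
row_key=A39: assignee=NULL, reviewer=NULL, fallback_owner=Bob → Bob
row_key=A53: assignee=NULL, reviewer=Uma → Uma
row_key=A57: assignee=Wes → Wes
row_key=A59: assignee=NULL, reviewer=Gus → Gus
row_key=A67: assignee=Rosa → Rosa
row_key=A76: assignee=NULL, reviewer=Quinn → Quinn
row_key=A90: assignee=NULL, reviewer=Tara → Tara
row_key=A95: assignee=NULL, reviewer=Tara → Tara
row_key=A96: assignee=NULL, reviewer=Carmen → Carmen

Gus, Mira, Priya, Zane, Bob, Uma, Wes, Gus, Rosa, Quinn, Tara, Tara, Carmen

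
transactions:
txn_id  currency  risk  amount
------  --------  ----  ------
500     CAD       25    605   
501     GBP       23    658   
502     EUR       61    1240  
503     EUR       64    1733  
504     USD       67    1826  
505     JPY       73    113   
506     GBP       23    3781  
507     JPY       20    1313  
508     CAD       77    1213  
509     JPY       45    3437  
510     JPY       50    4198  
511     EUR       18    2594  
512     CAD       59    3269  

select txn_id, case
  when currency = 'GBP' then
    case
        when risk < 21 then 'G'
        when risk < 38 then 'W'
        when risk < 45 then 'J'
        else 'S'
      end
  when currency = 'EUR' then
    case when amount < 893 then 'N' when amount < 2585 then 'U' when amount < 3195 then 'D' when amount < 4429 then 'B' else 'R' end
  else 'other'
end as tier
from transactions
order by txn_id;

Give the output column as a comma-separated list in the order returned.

other, W, U, U, other, other, W, other, other, other, other, D, other

txn_id=500: currency='CAD' → outer ELSE → other
txn_id=501: currency='GBP' → inner[risk < 38] → W
txn_id=502: currency='EUR' → inner[amount < 2585] → U
txn_id=503: currency='EUR' → inner[amount < 2585] → U
txn_id=504: currency='USD' → outer ELSE → other
txn_id=505: currency='JPY' → outer ELSE → other
txn_id=506: currency='GBP' → inner[risk < 38] → W
txn_id=507: currency='JPY' → outer ELSE → other
txn_id=508: currency='CAD' → outer ELSE → other
txn_id=509: currency='JPY' → outer ELSE → other
txn_id=510: currency='JPY' → outer ELSE → other
txn_id=511: currency='EUR' → inner[amount < 3195] → D
txn_id=512: currency='CAD' → outer ELSE → other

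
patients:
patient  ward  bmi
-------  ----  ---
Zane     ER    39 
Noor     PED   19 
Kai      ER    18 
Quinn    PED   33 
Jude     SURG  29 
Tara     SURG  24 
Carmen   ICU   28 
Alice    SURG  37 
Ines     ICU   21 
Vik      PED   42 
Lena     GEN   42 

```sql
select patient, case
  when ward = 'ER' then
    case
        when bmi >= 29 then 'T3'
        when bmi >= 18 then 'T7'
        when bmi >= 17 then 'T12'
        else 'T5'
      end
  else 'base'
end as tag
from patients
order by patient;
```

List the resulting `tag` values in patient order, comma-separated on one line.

patient=Alice: ward='SURG' → outer ELSE → base
patient=Carmen: ward='ICU' → outer ELSE → base
patient=Ines: ward='ICU' → outer ELSE → base
patient=Jude: ward='SURG' → outer ELSE → base
patient=Kai: ward='ER' → inner[bmi >= 18] → T7
patient=Lena: ward='GEN' → outer ELSE → base
patient=Noor: ward='PED' → outer ELSE → base
patient=Quinn: ward='PED' → outer ELSE → base
patient=Tara: ward='SURG' → outer ELSE → base
patient=Vik: ward='PED' → outer ELSE → base
patient=Zane: ward='ER' → inner[bmi >= 29] → T3

base, base, base, base, T7, base, base, base, base, base, T3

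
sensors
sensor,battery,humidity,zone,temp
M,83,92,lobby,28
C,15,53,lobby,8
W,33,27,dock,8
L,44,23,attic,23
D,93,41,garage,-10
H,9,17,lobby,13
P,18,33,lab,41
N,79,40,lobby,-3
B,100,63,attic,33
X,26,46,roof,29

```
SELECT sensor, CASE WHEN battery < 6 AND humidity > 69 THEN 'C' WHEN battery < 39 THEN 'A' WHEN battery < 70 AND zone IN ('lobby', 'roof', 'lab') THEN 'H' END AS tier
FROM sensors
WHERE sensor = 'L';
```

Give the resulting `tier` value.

NULL

sensor = L: battery=44, humidity=23, zone=attic, temp=23.
battery < 6 AND humidity > 69 → false
battery < 39 → false
battery < 70 AND zone IN ('lobby', 'roof', 'lab') → false
No WHEN matched and there is no ELSE, so the CASE yields NULL.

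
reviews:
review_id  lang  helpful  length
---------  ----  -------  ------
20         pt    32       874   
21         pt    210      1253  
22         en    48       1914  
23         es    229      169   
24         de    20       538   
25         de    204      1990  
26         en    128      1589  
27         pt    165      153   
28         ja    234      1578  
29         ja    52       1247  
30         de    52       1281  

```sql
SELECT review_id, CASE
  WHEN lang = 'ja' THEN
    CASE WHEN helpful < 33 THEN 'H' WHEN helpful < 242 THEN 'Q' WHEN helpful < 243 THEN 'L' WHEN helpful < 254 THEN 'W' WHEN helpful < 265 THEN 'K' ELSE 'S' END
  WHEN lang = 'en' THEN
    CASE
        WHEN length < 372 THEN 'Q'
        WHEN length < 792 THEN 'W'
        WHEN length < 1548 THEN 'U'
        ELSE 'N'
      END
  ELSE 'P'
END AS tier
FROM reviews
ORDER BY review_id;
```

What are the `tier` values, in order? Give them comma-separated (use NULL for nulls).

P, P, N, P, P, P, N, P, Q, Q, P

review_id=20: lang='pt' → outer ELSE → P
review_id=21: lang='pt' → outer ELSE → P
review_id=22: lang='en' → inner[ELSE] → N
review_id=23: lang='es' → outer ELSE → P
review_id=24: lang='de' → outer ELSE → P
review_id=25: lang='de' → outer ELSE → P
review_id=26: lang='en' → inner[ELSE] → N
review_id=27: lang='pt' → outer ELSE → P
review_id=28: lang='ja' → inner[helpful < 242] → Q
review_id=29: lang='ja' → inner[helpful < 242] → Q
review_id=30: lang='de' → outer ELSE → P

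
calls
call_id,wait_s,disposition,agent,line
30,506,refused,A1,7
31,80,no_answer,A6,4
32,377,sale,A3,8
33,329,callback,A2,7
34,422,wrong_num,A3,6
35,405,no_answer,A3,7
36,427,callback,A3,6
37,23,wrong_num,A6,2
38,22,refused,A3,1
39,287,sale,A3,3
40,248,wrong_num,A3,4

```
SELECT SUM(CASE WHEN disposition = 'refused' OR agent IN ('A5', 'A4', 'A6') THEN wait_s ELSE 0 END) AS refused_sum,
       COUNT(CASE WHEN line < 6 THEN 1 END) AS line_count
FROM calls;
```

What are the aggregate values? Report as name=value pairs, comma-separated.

[refused_sum: disposition = 'refused' OR agent IN ('A5', 'A4', 'A6')]
call_id=30: ✓ → 506
call_id=31: ✓ → 80
call_id=32: ✗
call_id=33: ✗
call_id=34: ✗
call_id=35: ✗
call_id=36: ✗
call_id=37: ✓ → 23
call_id=38: ✓ → 22
call_id=39: ✗
call_id=40: ✗
refused_sum = 506 + 80 + 23 + 22 = 631
—
[line_count: line < 6]
call_id=30: ✗
call_id=31: ✓ → 1
call_id=32: ✗
call_id=33: ✗
call_id=34: ✗
call_id=35: ✗
call_id=36: ✗
call_id=37: ✓ → 1
call_id=38: ✓ → 1
call_id=39: ✓ → 1
call_id=40: ✓ → 1
line_count = COUNT(1, 1, 1, 1, 1) = 5

refused_sum=631, line_count=5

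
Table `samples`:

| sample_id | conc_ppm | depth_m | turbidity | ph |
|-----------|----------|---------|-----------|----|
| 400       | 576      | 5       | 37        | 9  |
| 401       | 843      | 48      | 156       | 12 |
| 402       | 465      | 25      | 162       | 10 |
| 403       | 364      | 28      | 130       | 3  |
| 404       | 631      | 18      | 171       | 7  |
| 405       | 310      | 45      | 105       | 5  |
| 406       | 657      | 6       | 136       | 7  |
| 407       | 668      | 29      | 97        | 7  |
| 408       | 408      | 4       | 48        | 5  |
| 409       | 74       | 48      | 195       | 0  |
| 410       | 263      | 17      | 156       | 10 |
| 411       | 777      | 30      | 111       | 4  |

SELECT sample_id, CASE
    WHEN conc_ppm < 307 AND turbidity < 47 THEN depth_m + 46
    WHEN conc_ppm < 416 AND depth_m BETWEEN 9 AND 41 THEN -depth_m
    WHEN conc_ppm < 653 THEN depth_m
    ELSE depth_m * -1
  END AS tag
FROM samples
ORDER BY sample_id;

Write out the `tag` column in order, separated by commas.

sample_id=400: conc_ppm < 653 → 5
sample_id=401: ELSE → -48
sample_id=402: conc_ppm < 653 → 25
sample_id=403: conc_ppm < 416 AND depth_m BETWEEN 9 AND 41 → -28
sample_id=404: conc_ppm < 653 → 18
sample_id=405: conc_ppm < 653 → 45
sample_id=406: ELSE → -6
sample_id=407: ELSE → -29
sample_id=408: conc_ppm < 653 → 4
sample_id=409: conc_ppm < 653 → 48
sample_id=410: conc_ppm < 416 AND depth_m BETWEEN 9 AND 41 → -17
sample_id=411: ELSE → -30

5, -48, 25, -28, 18, 45, -6, -29, 4, 48, -17, -30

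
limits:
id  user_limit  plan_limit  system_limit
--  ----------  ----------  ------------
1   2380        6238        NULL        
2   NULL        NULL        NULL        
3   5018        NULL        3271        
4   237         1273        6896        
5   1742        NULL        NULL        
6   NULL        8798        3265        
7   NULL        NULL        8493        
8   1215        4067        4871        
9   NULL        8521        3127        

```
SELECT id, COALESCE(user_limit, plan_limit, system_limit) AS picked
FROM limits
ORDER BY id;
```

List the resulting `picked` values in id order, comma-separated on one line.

id=1: user_limit=2380 → 2380
id=2: user_limit=NULL, plan_limit=NULL, system_limit=NULL (all NULL) → NULL
id=3: user_limit=5018 → 5018
id=4: user_limit=237 → 237
id=5: user_limit=1742 → 1742
id=6: user_limit=NULL, plan_limit=8798 → 8798
id=7: user_limit=NULL, plan_limit=NULL, system_limit=8493 → 8493
id=8: user_limit=1215 → 1215
id=9: user_limit=NULL, plan_limit=8521 → 8521

2380, NULL, 5018, 237, 1742, 8798, 8493, 1215, 8521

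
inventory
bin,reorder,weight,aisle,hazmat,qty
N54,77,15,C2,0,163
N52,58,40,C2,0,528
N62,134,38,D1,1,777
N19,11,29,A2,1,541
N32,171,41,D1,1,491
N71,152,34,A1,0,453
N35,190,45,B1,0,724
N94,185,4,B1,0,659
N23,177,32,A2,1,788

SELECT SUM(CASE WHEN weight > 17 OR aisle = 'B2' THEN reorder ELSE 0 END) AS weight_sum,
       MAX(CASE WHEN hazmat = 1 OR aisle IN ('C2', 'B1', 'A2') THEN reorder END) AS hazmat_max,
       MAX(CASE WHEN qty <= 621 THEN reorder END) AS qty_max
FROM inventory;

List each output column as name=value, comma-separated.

[weight_sum: weight > 17 OR aisle = 'B2']
bin=N54: ✗
bin=N52: ✓ → 58
bin=N62: ✓ → 134
bin=N19: ✓ → 11
bin=N32: ✓ → 171
bin=N71: ✓ → 152
bin=N35: ✓ → 190
bin=N94: ✗
bin=N23: ✓ → 177
weight_sum = 58 + 134 + 11 + 171 + 152 + 190 + 177 = 893
—
[hazmat_max: hazmat = 1 OR aisle IN ('C2', 'B1', 'A2')]
bin=N54: ✓ → 77
bin=N52: ✓ → 58
bin=N62: ✓ → 134
bin=N19: ✓ → 11
bin=N32: ✓ → 171
bin=N71: ✗
bin=N35: ✓ → 190
bin=N94: ✓ → 185
bin=N23: ✓ → 177
hazmat_max = MAX(77, 58, 134, 11, 171, 190, 185, 177) = 190
—
[qty_max: qty <= 621]
bin=N54: ✓ → 77
bin=N52: ✓ → 58
bin=N62: ✗
bin=N19: ✓ → 11
bin=N32: ✓ → 171
bin=N71: ✓ → 152
bin=N35: ✗
bin=N94: ✗
bin=N23: ✗
qty_max = MAX(77, 58, 11, 171, 152) = 171

weight_sum=893, hazmat_max=190, qty_max=171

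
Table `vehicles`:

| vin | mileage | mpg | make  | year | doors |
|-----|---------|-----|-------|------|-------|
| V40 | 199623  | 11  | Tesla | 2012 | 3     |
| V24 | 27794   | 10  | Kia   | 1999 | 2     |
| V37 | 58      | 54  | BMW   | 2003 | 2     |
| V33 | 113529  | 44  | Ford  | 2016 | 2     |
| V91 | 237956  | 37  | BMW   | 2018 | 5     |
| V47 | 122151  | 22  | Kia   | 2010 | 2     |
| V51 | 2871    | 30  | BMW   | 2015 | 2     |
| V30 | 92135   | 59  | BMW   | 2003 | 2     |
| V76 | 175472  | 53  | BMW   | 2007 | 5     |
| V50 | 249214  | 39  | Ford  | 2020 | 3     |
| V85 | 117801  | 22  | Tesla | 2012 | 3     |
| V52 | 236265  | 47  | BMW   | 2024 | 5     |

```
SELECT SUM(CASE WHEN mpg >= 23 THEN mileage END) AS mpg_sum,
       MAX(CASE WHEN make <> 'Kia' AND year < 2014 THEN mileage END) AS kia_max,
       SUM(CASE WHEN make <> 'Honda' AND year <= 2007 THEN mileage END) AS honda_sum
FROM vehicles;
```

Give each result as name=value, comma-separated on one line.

mpg_sum=1107500, kia_max=199623, honda_sum=295459

[mpg_sum: mpg >= 23]
vin=V40: ✗
vin=V24: ✗
vin=V37: ✓ → 58
vin=V33: ✓ → 113529
vin=V91: ✓ → 237956
vin=V47: ✗
vin=V51: ✓ → 2871
vin=V30: ✓ → 92135
vin=V76: ✓ → 175472
vin=V50: ✓ → 249214
vin=V85: ✗
vin=V52: ✓ → 236265
mpg_sum = 58 + 113529 + 237956 + 2871 + 92135 + 175472 + 249214 + 236265 = 1107500
—
[kia_max: make <> 'Kia' AND year < 2014]
vin=V40: ✓ → 199623
vin=V24: ✗
vin=V37: ✓ → 58
vin=V33: ✗
vin=V91: ✗
vin=V47: ✗
vin=V51: ✗
vin=V30: ✓ → 92135
vin=V76: ✓ → 175472
vin=V50: ✗
vin=V85: ✓ → 117801
vin=V52: ✗
kia_max = MAX(199623, 58, 92135, 175472, 117801) = 199623
—
[honda_sum: make <> 'Honda' AND year <= 2007]
vin=V40: ✗
vin=V24: ✓ → 27794
vin=V37: ✓ → 58
vin=V33: ✗
vin=V91: ✗
vin=V47: ✗
vin=V51: ✗
vin=V30: ✓ → 92135
vin=V76: ✓ → 175472
vin=V50: ✗
vin=V85: ✗
vin=V52: ✗
honda_sum = 27794 + 58 + 92135 + 175472 = 295459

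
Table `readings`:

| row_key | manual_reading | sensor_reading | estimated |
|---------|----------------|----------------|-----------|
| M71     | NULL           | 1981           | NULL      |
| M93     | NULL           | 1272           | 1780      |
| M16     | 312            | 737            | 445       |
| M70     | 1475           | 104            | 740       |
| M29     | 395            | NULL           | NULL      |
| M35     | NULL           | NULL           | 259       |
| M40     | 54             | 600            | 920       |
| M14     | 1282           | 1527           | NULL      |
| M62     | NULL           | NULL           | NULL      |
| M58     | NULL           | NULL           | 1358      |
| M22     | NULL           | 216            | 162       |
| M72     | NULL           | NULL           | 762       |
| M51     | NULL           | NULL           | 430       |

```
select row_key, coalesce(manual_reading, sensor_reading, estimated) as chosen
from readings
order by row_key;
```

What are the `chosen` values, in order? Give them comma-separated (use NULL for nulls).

1282, 312, 216, 395, 259, 54, 430, 1358, NULL, 1475, 1981, 762, 1272

row_key=M14: manual_reading=1282 → 1282
row_key=M16: manual_reading=312 → 312
row_key=M22: manual_reading=NULL, sensor_reading=216 → 216
row_key=M29: manual_reading=395 → 395
row_key=M35: manual_reading=NULL, sensor_reading=NULL, estimated=259 → 259
row_key=M40: manual_reading=54 → 54
row_key=M51: manual_reading=NULL, sensor_reading=NULL, estimated=430 → 430
row_key=M58: manual_reading=NULL, sensor_reading=NULL, estimated=1358 → 1358
row_key=M62: manual_reading=NULL, sensor_reading=NULL, estimated=NULL (all NULL) → NULL
row_key=M70: manual_reading=1475 → 1475
row_key=M71: manual_reading=NULL, sensor_reading=1981 → 1981
row_key=M72: manual_reading=NULL, sensor_reading=NULL, estimated=762 → 762
row_key=M93: manual_reading=NULL, sensor_reading=1272 → 1272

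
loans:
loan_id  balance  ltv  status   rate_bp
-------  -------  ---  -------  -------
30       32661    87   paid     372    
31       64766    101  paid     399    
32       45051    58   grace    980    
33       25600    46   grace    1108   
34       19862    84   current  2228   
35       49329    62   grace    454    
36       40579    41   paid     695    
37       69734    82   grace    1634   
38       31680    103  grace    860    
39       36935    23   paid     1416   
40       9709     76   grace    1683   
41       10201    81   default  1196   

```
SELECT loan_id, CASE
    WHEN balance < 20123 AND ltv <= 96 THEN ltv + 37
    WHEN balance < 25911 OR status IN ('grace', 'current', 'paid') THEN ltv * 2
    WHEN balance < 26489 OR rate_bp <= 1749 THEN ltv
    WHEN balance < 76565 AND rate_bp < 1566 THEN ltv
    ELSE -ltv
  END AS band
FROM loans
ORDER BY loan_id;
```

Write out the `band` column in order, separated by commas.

loan_id=30: balance < 25911 OR status IN ('grace', 'current', 'paid') → 174
loan_id=31: balance < 25911 OR status IN ('grace', 'current', 'paid') → 202
loan_id=32: balance < 25911 OR status IN ('grace', 'current', 'paid') → 116
loan_id=33: balance < 25911 OR status IN ('grace', 'current', 'paid') → 92
loan_id=34: balance < 20123 AND ltv <= 96 → 121
loan_id=35: balance < 25911 OR status IN ('grace', 'current', 'paid') → 124
loan_id=36: balance < 25911 OR status IN ('grace', 'current', 'paid') → 82
loan_id=37: balance < 25911 OR status IN ('grace', 'current', 'paid') → 164
loan_id=38: balance < 25911 OR status IN ('grace', 'current', 'paid') → 206
loan_id=39: balance < 25911 OR status IN ('grace', 'current', 'paid') → 46
loan_id=40: balance < 20123 AND ltv <= 96 → 113
loan_id=41: balance < 20123 AND ltv <= 96 → 118

174, 202, 116, 92, 121, 124, 82, 164, 206, 46, 113, 118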